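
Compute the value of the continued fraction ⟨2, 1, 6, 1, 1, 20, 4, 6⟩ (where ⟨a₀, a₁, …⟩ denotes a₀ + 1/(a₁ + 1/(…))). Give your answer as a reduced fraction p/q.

Collapse the nested fraction from the inside out:
Start with 6.
4 + 1/(6/1) = 4 + 1/6 = 25/6
20 + 1/(25/6) = 20 + 6/25 = 506/25
1 + 1/(506/25) = 1 + 25/506 = 531/506
1 + 1/(531/506) = 1 + 506/531 = 1037/531
6 + 1/(1037/531) = 6 + 531/1037 = 6753/1037
1 + 1/(6753/1037) = 1 + 1037/6753 = 7790/6753
2 + 1/(7790/6753) = 2 + 6753/7790 = 22333/7790

22333/7790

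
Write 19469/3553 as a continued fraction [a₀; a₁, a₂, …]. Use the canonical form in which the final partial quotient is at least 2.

[5; 2, 11, 1, 3, 36]

Repeatedly divide and take the remainder:
19469 ÷ 3553 → quotient 5, remainder 1704
3553 ÷ 1704 → quotient 2, remainder 145
1704 ÷ 145 → quotient 11, remainder 109
145 ÷ 109 → quotient 1, remainder 36
109 ÷ 36 → quotient 3, remainder 1
36 ÷ 1 → quotient 36, remainder 0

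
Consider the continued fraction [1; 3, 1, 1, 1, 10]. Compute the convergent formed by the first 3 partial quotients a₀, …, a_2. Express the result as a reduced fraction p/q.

Build up convergents one term at a time:
a_0 = 1: 1/1
a_1 = 3: 4/3
a_2 = 1: 5/4

5/4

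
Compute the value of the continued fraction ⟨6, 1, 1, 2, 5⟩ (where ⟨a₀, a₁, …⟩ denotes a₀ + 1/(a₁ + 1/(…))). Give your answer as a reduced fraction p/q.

Start with 5.
2 + 1/(5/1) = 2 + 1/5 = 11/5
1 + 1/(11/5) = 1 + 5/11 = 16/11
1 + 1/(16/11) = 1 + 11/16 = 27/16
6 + 1/(27/16) = 6 + 16/27 = 178/27

178/27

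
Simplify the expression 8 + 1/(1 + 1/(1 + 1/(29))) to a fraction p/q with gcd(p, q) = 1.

502/59

Build up convergents one term at a time:
a_0 = 8: 8/1
a_1 = 1: 9/1
a_2 = 1: 17/2
a_3 = 29: 502/59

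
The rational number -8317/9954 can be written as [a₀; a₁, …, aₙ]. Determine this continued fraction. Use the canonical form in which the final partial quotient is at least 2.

[-1; 6, 12, 2, 2, 26]

⌊-8317/9954⌋ = -1, remainder 1637
⌊9954/1637⌋ = 6, remainder 132
⌊1637/132⌋ = 12, remainder 53
⌊132/53⌋ = 2, remainder 26
⌊53/26⌋ = 2, remainder 1
⌊26/1⌋ = 26, remainder 0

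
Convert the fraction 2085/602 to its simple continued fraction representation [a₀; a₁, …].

[3; 2, 6, 2, 1, 14]

Apply division with remainder until the remainder is 0:
2085 = 3·602 + 279, so a_0 = 3
602 = 2·279 + 44, so a_1 = 2
279 = 6·44 + 15, so a_2 = 6
44 = 2·15 + 14, so a_3 = 2
15 = 1·14 + 1, so a_4 = 1
14 = 14·1 + 0, so a_5 = 14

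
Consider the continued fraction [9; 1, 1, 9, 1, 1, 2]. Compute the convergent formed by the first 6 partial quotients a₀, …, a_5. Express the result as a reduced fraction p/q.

a_0 = 9: 9/1
a_1 = 1: 10/1
a_2 = 1: 19/2
a_3 = 9: 181/19
a_4 = 1: 200/21
a_5 = 1: 381/40

381/40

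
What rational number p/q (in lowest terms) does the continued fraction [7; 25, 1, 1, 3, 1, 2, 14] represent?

a_0 = 7: 7/1
a_1 = 25: 176/25
a_2 = 1: 183/26
a_3 = 1: 359/51
a_4 = 3: 1260/179
a_5 = 1: 1619/230
a_6 = 2: 4498/639
a_7 = 14: 64591/9176

64591/9176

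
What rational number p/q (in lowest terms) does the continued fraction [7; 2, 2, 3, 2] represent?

289/39

Build up convergents one term at a time:
a_0 = 7: 7/1
a_1 = 2: 15/2
a_2 = 2: 37/5
a_3 = 3: 126/17
a_4 = 2: 289/39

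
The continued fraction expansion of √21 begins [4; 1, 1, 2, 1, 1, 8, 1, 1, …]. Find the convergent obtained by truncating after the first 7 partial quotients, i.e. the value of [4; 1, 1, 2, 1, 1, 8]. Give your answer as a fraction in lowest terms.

472/103

Work from the innermost term outward:
Start with 8.
1 + 1/(8/1) = 1 + 1/8 = 9/8
1 + 1/(9/8) = 1 + 8/9 = 17/9
2 + 1/(17/9) = 2 + 9/17 = 43/17
1 + 1/(43/17) = 1 + 17/43 = 60/43
1 + 1/(60/43) = 1 + 43/60 = 103/60
4 + 1/(103/60) = 4 + 60/103 = 472/103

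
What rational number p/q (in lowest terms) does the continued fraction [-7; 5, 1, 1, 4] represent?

-341/50

Work from the innermost term outward:
Start with 4.
1 + 1/(4/1) = 1 + 1/4 = 5/4
1 + 1/(5/4) = 1 + 4/5 = 9/5
5 + 1/(9/5) = 5 + 5/9 = 50/9
-7 + 1/(50/9) = -7 + 9/50 = -341/50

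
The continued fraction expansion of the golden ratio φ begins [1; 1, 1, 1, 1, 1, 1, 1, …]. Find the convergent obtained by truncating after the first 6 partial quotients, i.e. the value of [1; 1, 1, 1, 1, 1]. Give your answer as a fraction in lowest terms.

Starting at the tail and folding back:
Start with 1.
1 + 1/(1/1) = 1 + 1/1 = 2/1
1 + 1/(2/1) = 1 + 1/2 = 3/2
1 + 1/(3/2) = 1 + 2/3 = 5/3
1 + 1/(5/3) = 1 + 3/5 = 8/5
1 + 1/(8/5) = 1 + 5/8 = 13/8

13/8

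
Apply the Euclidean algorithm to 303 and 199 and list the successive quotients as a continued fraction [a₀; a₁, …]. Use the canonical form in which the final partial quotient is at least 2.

Repeatedly divide and take the remainder:
⌊303/199⌋ = 1, remainder 104
⌊199/104⌋ = 1, remainder 95
⌊104/95⌋ = 1, remainder 9
⌊95/9⌋ = 10, remainder 5
⌊9/5⌋ = 1, remainder 4
⌊5/4⌋ = 1, remainder 1
⌊4/1⌋ = 4, remainder 0

[1; 1, 1, 10, 1, 1, 4]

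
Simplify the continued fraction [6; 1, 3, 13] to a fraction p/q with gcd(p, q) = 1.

358/53

a_0 = 6: 6/1
a_1 = 1: 7/1
a_2 = 3: 27/4
a_3 = 13: 358/53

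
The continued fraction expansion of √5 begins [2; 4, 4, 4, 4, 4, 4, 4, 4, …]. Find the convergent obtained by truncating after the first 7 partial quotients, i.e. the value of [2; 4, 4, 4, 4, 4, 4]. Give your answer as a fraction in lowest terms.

Collapse the nested fraction from the inside out:
Start with 4.
4 + 1/(4/1) = 4 + 1/4 = 17/4
4 + 1/(17/4) = 4 + 4/17 = 72/17
4 + 1/(72/17) = 4 + 17/72 = 305/72
4 + 1/(305/72) = 4 + 72/305 = 1292/305
4 + 1/(1292/305) = 4 + 305/1292 = 5473/1292
2 + 1/(5473/1292) = 2 + 1292/5473 = 12238/5473

12238/5473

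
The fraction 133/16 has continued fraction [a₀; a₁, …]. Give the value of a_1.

133 ÷ 16 → quotient 8, remainder 5
16 ÷ 5 → quotient 3, remainder 1

3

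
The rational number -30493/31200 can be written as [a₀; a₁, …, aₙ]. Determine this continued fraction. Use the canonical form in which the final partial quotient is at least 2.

[-1; 44, 7, 1, 2, 5, 1, 4]

⌊-30493/31200⌋ = -1, remainder 707
⌊31200/707⌋ = 44, remainder 92
⌊707/92⌋ = 7, remainder 63
⌊92/63⌋ = 1, remainder 29
⌊63/29⌋ = 2, remainder 5
⌊29/5⌋ = 5, remainder 4
⌊5/4⌋ = 1, remainder 1
⌊4/1⌋ = 4, remainder 0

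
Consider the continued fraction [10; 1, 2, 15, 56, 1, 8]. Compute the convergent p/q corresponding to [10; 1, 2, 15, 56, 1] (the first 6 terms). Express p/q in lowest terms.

Work from the innermost term outward:
Start with 1.
56 + 1/(1/1) = 56 + 1/1 = 57/1
15 + 1/(57/1) = 15 + 1/57 = 856/57
2 + 1/(856/57) = 2 + 57/856 = 1769/856
1 + 1/(1769/856) = 1 + 856/1769 = 2625/1769
10 + 1/(2625/1769) = 10 + 1769/2625 = 28019/2625

28019/2625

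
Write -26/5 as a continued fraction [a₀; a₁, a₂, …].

⌊-26/5⌋ = -6, remainder 4
⌊5/4⌋ = 1, remainder 1
⌊4/1⌋ = 4, remainder 0

[-6; 1, 4]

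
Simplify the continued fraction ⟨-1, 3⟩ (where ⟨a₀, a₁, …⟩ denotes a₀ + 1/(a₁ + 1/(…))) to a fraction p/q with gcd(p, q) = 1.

-2/3

Start with 3.
-1 + 1/(3/1) = -1 + 1/3 = -2/3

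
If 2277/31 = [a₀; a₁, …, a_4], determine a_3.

1

Repeatedly divide and take the remainder:
⌊2277/31⌋ = 73, remainder 14
⌊31/14⌋ = 2, remainder 3
⌊14/3⌋ = 4, remainder 2
⌊3/2⌋ = 1, remainder 1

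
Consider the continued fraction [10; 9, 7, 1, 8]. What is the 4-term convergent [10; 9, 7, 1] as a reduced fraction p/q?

a_0 = 10: 10/1
a_1 = 9: 91/9
a_2 = 7: 647/64
a_3 = 1: 738/73

738/73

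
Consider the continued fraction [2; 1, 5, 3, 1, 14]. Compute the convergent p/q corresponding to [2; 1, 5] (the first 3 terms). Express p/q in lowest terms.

17/6

Start with 5.
1 + 1/(5/1) = 1 + 1/5 = 6/5
2 + 1/(6/5) = 2 + 5/6 = 17/6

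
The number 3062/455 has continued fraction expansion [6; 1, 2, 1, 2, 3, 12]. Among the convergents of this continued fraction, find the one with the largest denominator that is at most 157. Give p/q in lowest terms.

249/37

List convergents until the denominator exceeds the bound:
a_0 = 6: 6/1  (≤ bound)
a_1 = 1: 7/1  (≤ bound)
a_2 = 2: 20/3  (≤ bound)
a_3 = 1: 27/4  (≤ bound)
a_4 = 2: 74/11  (≤ bound)
a_5 = 3: 249/37  (≤ bound)
a_6 = 12: 3062/455  (> 157, stop)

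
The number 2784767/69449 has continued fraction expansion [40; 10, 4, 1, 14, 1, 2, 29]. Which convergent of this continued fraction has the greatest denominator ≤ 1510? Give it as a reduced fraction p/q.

32319/806

a_0 = 40: 40/1  (≤ bound)
a_1 = 10: 401/10  (≤ bound)
a_2 = 4: 1644/41  (≤ bound)
a_3 = 1: 2045/51  (≤ bound)
a_4 = 14: 30274/755  (≤ bound)
a_5 = 1: 32319/806  (≤ bound)
a_6 = 2: 94912/2367  (> 1510, stop)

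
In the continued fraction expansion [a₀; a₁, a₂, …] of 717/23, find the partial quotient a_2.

1

717 ÷ 23 → quotient 31, remainder 4
23 ÷ 4 → quotient 5, remainder 3
4 ÷ 3 → quotient 1, remainder 1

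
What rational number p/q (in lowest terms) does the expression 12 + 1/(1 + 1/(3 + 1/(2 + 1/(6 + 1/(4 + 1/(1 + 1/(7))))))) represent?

Start with 7.
1 + 1/(7/1) = 1 + 1/7 = 8/7
4 + 1/(8/7) = 4 + 7/8 = 39/8
6 + 1/(39/8) = 6 + 8/39 = 242/39
2 + 1/(242/39) = 2 + 39/242 = 523/242
3 + 1/(523/242) = 3 + 242/523 = 1811/523
1 + 1/(1811/523) = 1 + 523/1811 = 2334/1811
12 + 1/(2334/1811) = 12 + 1811/2334 = 29819/2334

29819/2334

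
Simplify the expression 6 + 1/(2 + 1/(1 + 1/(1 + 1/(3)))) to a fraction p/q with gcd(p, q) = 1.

115/18

Use the convergent recurrence hₖ = aₖ·hₖ₋₁ + hₖ₋₂ (and likewise for the denominators kₖ):
a_0 = 6: 6/1
a_1 = 2: 13/2
a_2 = 1: 19/3
a_3 = 1: 32/5
a_4 = 3: 115/18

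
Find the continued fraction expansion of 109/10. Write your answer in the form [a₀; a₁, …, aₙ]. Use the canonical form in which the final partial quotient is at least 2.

[10; 1, 9]

Apply division with remainder until the remainder is 0:
⌊109/10⌋ = 10, remainder 9
⌊10/9⌋ = 1, remainder 1
⌊9/1⌋ = 9, remainder 0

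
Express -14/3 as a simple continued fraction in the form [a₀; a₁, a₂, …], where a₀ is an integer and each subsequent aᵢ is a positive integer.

-14 ÷ 3 → quotient -5, remainder 1
3 ÷ 1 → quotient 3, remainder 0

[-5; 3]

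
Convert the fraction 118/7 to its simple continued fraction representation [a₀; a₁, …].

[16; 1, 6]

Apply division with remainder until the remainder is 0:
118 = 16·7 + 6, so a_0 = 16
7 = 1·6 + 1, so a_1 = 1
6 = 6·1 + 0, so a_2 = 6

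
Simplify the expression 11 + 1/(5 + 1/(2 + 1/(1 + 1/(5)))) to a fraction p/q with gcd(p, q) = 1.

1018/91

a_0 = 11: 11/1
a_1 = 5: 56/5
a_2 = 2: 123/11
a_3 = 1: 179/16
a_4 = 5: 1018/91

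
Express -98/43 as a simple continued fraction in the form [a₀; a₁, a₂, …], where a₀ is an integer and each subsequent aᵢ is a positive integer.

Repeatedly divide and take the remainder:
⌊-98/43⌋ = -3, remainder 31
⌊43/31⌋ = 1, remainder 12
⌊31/12⌋ = 2, remainder 7
⌊12/7⌋ = 1, remainder 5
⌊7/5⌋ = 1, remainder 2
⌊5/2⌋ = 2, remainder 1
⌊2/1⌋ = 2, remainder 0

[-3; 1, 2, 1, 1, 2, 2]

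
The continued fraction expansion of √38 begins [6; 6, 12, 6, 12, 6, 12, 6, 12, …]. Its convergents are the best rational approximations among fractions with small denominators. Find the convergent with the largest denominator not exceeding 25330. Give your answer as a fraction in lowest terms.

33294/5401

a_0 = 6: 6/1  (≤ bound)
a_1 = 6: 37/6  (≤ bound)
a_2 = 12: 450/73  (≤ bound)
a_3 = 6: 2737/444  (≤ bound)
a_4 = 12: 33294/5401  (≤ bound)
a_5 = 6: 202501/32850  (> 25330, stop)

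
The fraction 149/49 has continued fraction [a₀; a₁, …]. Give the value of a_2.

2

149 ÷ 49 → quotient 3, remainder 2
49 ÷ 2 → quotient 24, remainder 1
2 ÷ 1 → quotient 2, remainder 0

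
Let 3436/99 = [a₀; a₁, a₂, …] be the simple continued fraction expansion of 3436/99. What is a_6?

2

3436 = 34·99 + 70, so a_0 = 34
99 = 1·70 + 29, so a_1 = 1
70 = 2·29 + 12, so a_2 = 2
29 = 2·12 + 5, so a_3 = 2
12 = 2·5 + 2, so a_4 = 2
5 = 2·2 + 1, so a_5 = 2
2 = 2·1 + 0, so a_6 = 2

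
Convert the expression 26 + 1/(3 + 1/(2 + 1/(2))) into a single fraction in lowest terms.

Start with 2.
2 + 1/(2/1) = 2 + 1/2 = 5/2
3 + 1/(5/2) = 3 + 2/5 = 17/5
26 + 1/(17/5) = 26 + 5/17 = 447/17

447/17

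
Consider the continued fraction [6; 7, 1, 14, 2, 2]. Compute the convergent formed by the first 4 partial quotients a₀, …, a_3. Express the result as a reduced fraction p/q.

Start with 14.
1 + 1/(14/1) = 1 + 1/14 = 15/14
7 + 1/(15/14) = 7 + 14/15 = 119/15
6 + 1/(119/15) = 6 + 15/119 = 729/119

729/119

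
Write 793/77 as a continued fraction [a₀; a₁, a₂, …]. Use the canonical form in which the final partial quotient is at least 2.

Run the Euclidean algorithm, recording each quotient:
793 ÷ 77 → quotient 10, remainder 23
77 ÷ 23 → quotient 3, remainder 8
23 ÷ 8 → quotient 2, remainder 7
8 ÷ 7 → quotient 1, remainder 1
7 ÷ 1 → quotient 7, remainder 0

[10; 3, 2, 1, 7]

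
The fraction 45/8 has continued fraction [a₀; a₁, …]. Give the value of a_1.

1

45 = 5·8 + 5, so a_0 = 5
8 = 1·5 + 3, so a_1 = 1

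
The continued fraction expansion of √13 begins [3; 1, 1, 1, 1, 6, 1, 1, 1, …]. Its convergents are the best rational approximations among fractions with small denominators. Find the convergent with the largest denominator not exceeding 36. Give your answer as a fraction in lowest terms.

a_0 = 3: 3/1  (≤ bound)
a_1 = 1: 4/1  (≤ bound)
a_2 = 1: 7/2  (≤ bound)
a_3 = 1: 11/3  (≤ bound)
a_4 = 1: 18/5  (≤ bound)
a_5 = 6: 119/33  (≤ bound)
a_6 = 1: 137/38  (> 36, stop)

119/33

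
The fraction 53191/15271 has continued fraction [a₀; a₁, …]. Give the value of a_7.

2

53191 = 3·15271 + 7378, so a_0 = 3
15271 = 2·7378 + 515, so a_1 = 2
7378 = 14·515 + 168, so a_2 = 14
515 = 3·168 + 11, so a_3 = 3
168 = 15·11 + 3, so a_4 = 15
11 = 3·3 + 2, so a_5 = 3
3 = 1·2 + 1, so a_6 = 1
2 = 2·1 + 0, so a_7 = 2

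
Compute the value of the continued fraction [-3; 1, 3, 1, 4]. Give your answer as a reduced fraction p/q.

Use the convergent recurrence hₖ = aₖ·hₖ₋₁ + hₖ₋₂ (and likewise for the denominators kₖ):
a_0 = -3: -3/1
a_1 = 1: -2/1
a_2 = 3: -9/4
a_3 = 1: -11/5
a_4 = 4: -53/24

-53/24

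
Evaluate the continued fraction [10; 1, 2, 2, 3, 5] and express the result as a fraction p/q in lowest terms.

1360/127

Compute successive convergents:
a_0 = 10: 10/1
a_1 = 1: 11/1
a_2 = 2: 32/3
a_3 = 2: 75/7
a_4 = 3: 257/24
a_5 = 5: 1360/127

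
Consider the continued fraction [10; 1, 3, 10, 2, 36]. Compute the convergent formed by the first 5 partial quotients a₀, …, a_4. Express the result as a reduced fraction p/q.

925/86

Start with 2.
10 + 1/(2/1) = 10 + 1/2 = 21/2
3 + 1/(21/2) = 3 + 2/21 = 65/21
1 + 1/(65/21) = 1 + 21/65 = 86/65
10 + 1/(86/65) = 10 + 65/86 = 925/86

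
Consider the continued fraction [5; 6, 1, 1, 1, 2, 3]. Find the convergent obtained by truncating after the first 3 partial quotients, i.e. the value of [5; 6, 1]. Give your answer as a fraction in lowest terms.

36/7

a_0 = 5: 5/1
a_1 = 6: 31/6
a_2 = 1: 36/7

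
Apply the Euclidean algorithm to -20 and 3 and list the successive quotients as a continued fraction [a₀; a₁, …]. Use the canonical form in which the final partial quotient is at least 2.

[-7; 3]

-20 ÷ 3 → quotient -7, remainder 1
3 ÷ 1 → quotient 3, remainder 0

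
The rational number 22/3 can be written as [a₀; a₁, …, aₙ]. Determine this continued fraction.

Apply division with remainder until the remainder is 0:
⌊22/3⌋ = 7, remainder 1
⌊3/1⌋ = 3, remainder 0

[7; 3]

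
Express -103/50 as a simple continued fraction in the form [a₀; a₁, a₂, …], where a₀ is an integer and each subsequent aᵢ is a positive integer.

[-3; 1, 15, 1, 2]

-103 ÷ 50 → quotient -3, remainder 47
50 ÷ 47 → quotient 1, remainder 3
47 ÷ 3 → quotient 15, remainder 2
3 ÷ 2 → quotient 1, remainder 1
2 ÷ 1 → quotient 2, remainder 0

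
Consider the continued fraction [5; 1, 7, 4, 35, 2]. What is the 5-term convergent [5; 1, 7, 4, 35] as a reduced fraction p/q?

6837/1163

Use the convergent recurrence hₖ = aₖ·hₖ₋₁ + hₖ₋₂ (and likewise for the denominators kₖ):
a_0 = 5: 5/1
a_1 = 1: 6/1
a_2 = 7: 47/8
a_3 = 4: 194/33
a_4 = 35: 6837/1163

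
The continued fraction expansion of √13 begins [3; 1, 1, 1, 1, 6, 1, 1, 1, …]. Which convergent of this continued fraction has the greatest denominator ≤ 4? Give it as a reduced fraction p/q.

a_0 = 3: 3/1  (≤ bound)
a_1 = 1: 4/1  (≤ bound)
a_2 = 1: 7/2  (≤ bound)
a_3 = 1: 11/3  (≤ bound)
a_4 = 1: 18/5  (> 4, stop)

11/3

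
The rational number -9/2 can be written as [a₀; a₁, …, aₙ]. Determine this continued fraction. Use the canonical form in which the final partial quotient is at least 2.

[-5; 2]

-9 = -5·2 + 1, so a_0 = -5
2 = 2·1 + 0, so a_1 = 2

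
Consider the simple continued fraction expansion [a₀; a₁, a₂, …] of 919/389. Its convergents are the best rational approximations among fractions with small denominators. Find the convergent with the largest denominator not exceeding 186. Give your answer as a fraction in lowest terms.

189/80

List convergents until the denominator exceeds the bound:
a_0 = 2: 2/1  (≤ bound)
a_1 = 2: 5/2  (≤ bound)
a_2 = 1: 7/3  (≤ bound)
a_3 = 3: 26/11  (≤ bound)
a_4 = 6: 163/69  (≤ bound)
a_5 = 1: 189/80  (≤ bound)
a_6 = 4: 919/389  (> 186, stop)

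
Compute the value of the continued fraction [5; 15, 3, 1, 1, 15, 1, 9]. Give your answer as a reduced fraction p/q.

Work from the innermost term outward:
Start with 9.
1 + 1/(9/1) = 1 + 1/9 = 10/9
15 + 1/(10/9) = 15 + 9/10 = 159/10
1 + 1/(159/10) = 1 + 10/159 = 169/159
1 + 1/(169/159) = 1 + 159/169 = 328/169
3 + 1/(328/169) = 3 + 169/328 = 1153/328
15 + 1/(1153/328) = 15 + 328/1153 = 17623/1153
5 + 1/(17623/1153) = 5 + 1153/17623 = 89268/17623

89268/17623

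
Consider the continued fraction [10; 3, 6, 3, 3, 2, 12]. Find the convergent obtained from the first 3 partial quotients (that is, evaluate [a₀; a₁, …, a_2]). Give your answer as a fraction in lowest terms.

196/19

Start with 6.
3 + 1/(6/1) = 3 + 1/6 = 19/6
10 + 1/(19/6) = 10 + 6/19 = 196/19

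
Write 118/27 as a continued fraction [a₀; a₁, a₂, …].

⌊118/27⌋ = 4, remainder 10
⌊27/10⌋ = 2, remainder 7
⌊10/7⌋ = 1, remainder 3
⌊7/3⌋ = 2, remainder 1
⌊3/1⌋ = 3, remainder 0

[4; 2, 1, 2, 3]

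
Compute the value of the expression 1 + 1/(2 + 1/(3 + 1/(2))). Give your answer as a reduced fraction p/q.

Use the convergent recurrence hₖ = aₖ·hₖ₋₁ + hₖ₋₂ (and likewise for the denominators kₖ):
a_0 = 1: 1/1
a_1 = 2: 3/2
a_2 = 3: 10/7
a_3 = 2: 23/16

23/16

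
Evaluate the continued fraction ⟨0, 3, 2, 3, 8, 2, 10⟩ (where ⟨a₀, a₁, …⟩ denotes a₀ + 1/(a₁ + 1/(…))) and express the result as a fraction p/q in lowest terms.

1288/4419

Build up convergents one term at a time:
a_0 = 0: 0/1
a_1 = 3: 1/3
a_2 = 2: 2/7
a_3 = 3: 7/24
a_4 = 8: 58/199
a_5 = 2: 123/422
a_6 = 10: 1288/4419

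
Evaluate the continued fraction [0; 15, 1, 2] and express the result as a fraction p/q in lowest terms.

3/47

Start with 2.
1 + 1/(2/1) = 1 + 1/2 = 3/2
15 + 1/(3/2) = 15 + 2/3 = 47/3
0 + 1/(47/3) = 0 + 3/47 = 3/47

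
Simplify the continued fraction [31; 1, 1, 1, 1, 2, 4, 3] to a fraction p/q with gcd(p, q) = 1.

a_0 = 31: 31/1
a_1 = 1: 32/1
a_2 = 1: 63/2
a_3 = 1: 95/3
a_4 = 1: 158/5
a_5 = 2: 411/13
a_6 = 4: 1802/57
a_7 = 3: 5817/184

5817/184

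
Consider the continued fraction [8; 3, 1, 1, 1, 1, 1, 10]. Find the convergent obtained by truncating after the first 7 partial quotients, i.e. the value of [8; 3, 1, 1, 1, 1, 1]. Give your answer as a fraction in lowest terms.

Work from the innermost term outward:
Start with 1.
1 + 1/(1/1) = 1 + 1/1 = 2/1
1 + 1/(2/1) = 1 + 1/2 = 3/2
1 + 1/(3/2) = 1 + 2/3 = 5/3
1 + 1/(5/3) = 1 + 3/5 = 8/5
3 + 1/(8/5) = 3 + 5/8 = 29/8
8 + 1/(29/8) = 8 + 8/29 = 240/29

240/29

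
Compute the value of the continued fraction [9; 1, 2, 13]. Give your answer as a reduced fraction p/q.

387/40

Build up convergents one term at a time:
a_0 = 9: 9/1
a_1 = 1: 10/1
a_2 = 2: 29/3
a_3 = 13: 387/40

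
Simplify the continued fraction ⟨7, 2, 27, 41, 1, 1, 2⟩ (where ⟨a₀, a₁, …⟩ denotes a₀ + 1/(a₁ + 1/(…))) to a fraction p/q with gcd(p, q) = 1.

85771/11450

Start with 2.
1 + 1/(2/1) = 1 + 1/2 = 3/2
1 + 1/(3/2) = 1 + 2/3 = 5/3
41 + 1/(5/3) = 41 + 3/5 = 208/5
27 + 1/(208/5) = 27 + 5/208 = 5621/208
2 + 1/(5621/208) = 2 + 208/5621 = 11450/5621
7 + 1/(11450/5621) = 7 + 5621/11450 = 85771/11450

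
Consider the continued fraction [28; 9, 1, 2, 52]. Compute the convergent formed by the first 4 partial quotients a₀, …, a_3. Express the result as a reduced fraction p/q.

Use the convergent recurrence hₖ = aₖ·hₖ₋₁ + hₖ₋₂ (and likewise for the denominators kₖ):
a_0 = 28: 28/1
a_1 = 9: 253/9
a_2 = 1: 281/10
a_3 = 2: 815/29

815/29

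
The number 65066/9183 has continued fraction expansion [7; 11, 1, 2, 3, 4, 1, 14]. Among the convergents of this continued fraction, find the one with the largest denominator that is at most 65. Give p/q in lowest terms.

a_0 = 7: 7/1  (≤ bound)
a_1 = 11: 78/11  (≤ bound)
a_2 = 1: 85/12  (≤ bound)
a_3 = 2: 248/35  (≤ bound)
a_4 = 3: 829/117  (> 65, stop)

248/35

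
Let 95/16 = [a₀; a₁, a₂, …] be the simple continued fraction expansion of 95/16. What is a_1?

⌊95/16⌋ = 5, remainder 15
⌊16/15⌋ = 1, remainder 1

1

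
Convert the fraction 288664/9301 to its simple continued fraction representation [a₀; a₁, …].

[31; 27, 1, 13, 2, 11]

288664 ÷ 9301 → quotient 31, remainder 333
9301 ÷ 333 → quotient 27, remainder 310
333 ÷ 310 → quotient 1, remainder 23
310 ÷ 23 → quotient 13, remainder 11
23 ÷ 11 → quotient 2, remainder 1
11 ÷ 1 → quotient 11, remainder 0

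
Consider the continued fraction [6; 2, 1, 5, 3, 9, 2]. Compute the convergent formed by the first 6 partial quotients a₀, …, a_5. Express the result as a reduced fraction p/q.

3195/503

a_0 = 6: 6/1
a_1 = 2: 13/2
a_2 = 1: 19/3
a_3 = 5: 108/17
a_4 = 3: 343/54
a_5 = 9: 3195/503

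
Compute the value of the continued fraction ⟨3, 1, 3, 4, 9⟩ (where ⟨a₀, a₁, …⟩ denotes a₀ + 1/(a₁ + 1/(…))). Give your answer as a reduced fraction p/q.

Starting at the tail and folding back:
Start with 9.
4 + 1/(9/1) = 4 + 1/9 = 37/9
3 + 1/(37/9) = 3 + 9/37 = 120/37
1 + 1/(120/37) = 1 + 37/120 = 157/120
3 + 1/(157/120) = 3 + 120/157 = 591/157

591/157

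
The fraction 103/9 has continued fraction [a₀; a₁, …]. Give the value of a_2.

103 = 11·9 + 4, so a_0 = 11
9 = 2·4 + 1, so a_1 = 2
4 = 4·1 + 0, so a_2 = 4

4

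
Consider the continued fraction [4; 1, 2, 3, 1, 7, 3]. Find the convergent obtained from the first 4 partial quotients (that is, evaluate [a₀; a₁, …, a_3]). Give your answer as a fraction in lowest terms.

47/10

a_0 = 4: 4/1
a_1 = 1: 5/1
a_2 = 2: 14/3
a_3 = 3: 47/10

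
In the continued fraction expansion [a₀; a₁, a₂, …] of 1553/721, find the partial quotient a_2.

2

1553 ÷ 721 → quotient 2, remainder 111
721 ÷ 111 → quotient 6, remainder 55
111 ÷ 55 → quotient 2, remainder 1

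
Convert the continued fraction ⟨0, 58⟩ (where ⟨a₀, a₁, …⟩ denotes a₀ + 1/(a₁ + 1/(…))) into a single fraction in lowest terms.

Collapse the nested fraction from the inside out:
Start with 58.
0 + 1/(58/1) = 0 + 1/58 = 1/58

1/58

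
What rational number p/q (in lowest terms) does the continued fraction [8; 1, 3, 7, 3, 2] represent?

1848/211

Collapse the nested fraction from the inside out:
Start with 2.
3 + 1/(2/1) = 3 + 1/2 = 7/2
7 + 1/(7/2) = 7 + 2/7 = 51/7
3 + 1/(51/7) = 3 + 7/51 = 160/51
1 + 1/(160/51) = 1 + 51/160 = 211/160
8 + 1/(211/160) = 8 + 160/211 = 1848/211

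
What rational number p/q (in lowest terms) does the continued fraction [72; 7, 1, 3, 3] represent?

Start with 3.
3 + 1/(3/1) = 3 + 1/3 = 10/3
1 + 1/(10/3) = 1 + 3/10 = 13/10
7 + 1/(13/10) = 7 + 10/13 = 101/13
72 + 1/(101/13) = 72 + 13/101 = 7285/101

7285/101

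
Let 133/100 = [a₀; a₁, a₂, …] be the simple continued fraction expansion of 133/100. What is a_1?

3

Run the Euclidean algorithm, recording each quotient:
133 ÷ 100 → quotient 1, remainder 33
100 ÷ 33 → quotient 3, remainder 1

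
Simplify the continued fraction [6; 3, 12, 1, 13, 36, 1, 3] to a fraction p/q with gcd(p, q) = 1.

a_0 = 6: 6/1
a_1 = 3: 19/3
a_2 = 12: 234/37
a_3 = 1: 253/40
a_4 = 13: 3523/557
a_5 = 36: 127081/20092
a_6 = 1: 130604/20649
a_7 = 3: 518893/82039

518893/82039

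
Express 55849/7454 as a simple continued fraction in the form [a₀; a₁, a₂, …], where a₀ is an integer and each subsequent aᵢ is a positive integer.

[7; 2, 32, 1, 3, 2, 12]

Run the Euclidean algorithm, recording each quotient:
55849 = 7·7454 + 3671, so a_0 = 7
7454 = 2·3671 + 112, so a_1 = 2
3671 = 32·112 + 87, so a_2 = 32
112 = 1·87 + 25, so a_3 = 1
87 = 3·25 + 12, so a_4 = 3
25 = 2·12 + 1, so a_5 = 2
12 = 12·1 + 0, so a_6 = 12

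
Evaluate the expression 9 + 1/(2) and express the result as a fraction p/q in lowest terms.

Use the convergent recurrence hₖ = aₖ·hₖ₋₁ + hₖ₋₂ (and likewise for the denominators kₖ):
a_0 = 9: 9/1
a_1 = 2: 19/2

19/2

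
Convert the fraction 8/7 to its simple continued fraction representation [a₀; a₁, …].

Run the Euclidean algorithm, recording each quotient:
⌊8/7⌋ = 1, remainder 1
⌊7/1⌋ = 7, remainder 0

[1; 7]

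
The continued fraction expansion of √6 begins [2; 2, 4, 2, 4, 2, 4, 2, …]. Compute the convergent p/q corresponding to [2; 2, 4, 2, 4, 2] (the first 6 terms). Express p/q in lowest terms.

Start with 2.
4 + 1/(2/1) = 4 + 1/2 = 9/2
2 + 1/(9/2) = 2 + 2/9 = 20/9
4 + 1/(20/9) = 4 + 9/20 = 89/20
2 + 1/(89/20) = 2 + 20/89 = 198/89
2 + 1/(198/89) = 2 + 89/198 = 485/198

485/198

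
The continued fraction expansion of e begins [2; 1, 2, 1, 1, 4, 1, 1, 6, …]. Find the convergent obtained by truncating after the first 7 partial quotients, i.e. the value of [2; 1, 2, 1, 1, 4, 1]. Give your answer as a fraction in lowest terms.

106/39

Starting at the tail and folding back:
Start with 1.
4 + 1/(1/1) = 4 + 1/1 = 5/1
1 + 1/(5/1) = 1 + 1/5 = 6/5
1 + 1/(6/5) = 1 + 5/6 = 11/6
2 + 1/(11/6) = 2 + 6/11 = 28/11
1 + 1/(28/11) = 1 + 11/28 = 39/28
2 + 1/(39/28) = 2 + 28/39 = 106/39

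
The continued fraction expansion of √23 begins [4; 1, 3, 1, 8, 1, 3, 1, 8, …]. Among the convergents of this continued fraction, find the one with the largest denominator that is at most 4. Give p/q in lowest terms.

a_0 = 4: 4/1  (≤ bound)
a_1 = 1: 5/1  (≤ bound)
a_2 = 3: 19/4  (≤ bound)
a_3 = 1: 24/5  (> 4, stop)

19/4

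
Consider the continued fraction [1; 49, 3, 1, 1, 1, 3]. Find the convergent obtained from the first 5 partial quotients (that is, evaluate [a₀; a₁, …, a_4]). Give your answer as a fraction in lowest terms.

352/345

Starting at the tail and folding back:
Start with 1.
1 + 1/(1/1) = 1 + 1/1 = 2/1
3 + 1/(2/1) = 3 + 1/2 = 7/2
49 + 1/(7/2) = 49 + 2/7 = 345/7
1 + 1/(345/7) = 1 + 7/345 = 352/345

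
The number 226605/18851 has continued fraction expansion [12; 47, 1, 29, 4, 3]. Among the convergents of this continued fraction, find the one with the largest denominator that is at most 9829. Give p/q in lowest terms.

69769/5804

List convergents until the denominator exceeds the bound:
a_0 = 12: 12/1  (≤ bound)
a_1 = 47: 565/47  (≤ bound)
a_2 = 1: 577/48  (≤ bound)
a_3 = 29: 17298/1439  (≤ bound)
a_4 = 4: 69769/5804  (≤ bound)
a_5 = 3: 226605/18851  (> 9829, stop)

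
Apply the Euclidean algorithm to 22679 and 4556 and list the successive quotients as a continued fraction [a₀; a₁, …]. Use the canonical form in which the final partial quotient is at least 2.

[4; 1, 44, 9, 5, 2]

Repeatedly divide and take the remainder:
⌊22679/4556⌋ = 4, remainder 4455
⌊4556/4455⌋ = 1, remainder 101
⌊4455/101⌋ = 44, remainder 11
⌊101/11⌋ = 9, remainder 2
⌊11/2⌋ = 5, remainder 1
⌊2/1⌋ = 2, remainder 0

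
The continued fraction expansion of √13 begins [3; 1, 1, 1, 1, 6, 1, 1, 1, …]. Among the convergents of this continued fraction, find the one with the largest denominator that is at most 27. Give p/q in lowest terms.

List convergents until the denominator exceeds the bound:
a_0 = 3: 3/1  (≤ bound)
a_1 = 1: 4/1  (≤ bound)
a_2 = 1: 7/2  (≤ bound)
a_3 = 1: 11/3  (≤ bound)
a_4 = 1: 18/5  (≤ bound)
a_5 = 6: 119/33  (> 27, stop)

18/5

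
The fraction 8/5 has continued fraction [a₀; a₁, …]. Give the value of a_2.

1

8 ÷ 5 → quotient 1, remainder 3
5 ÷ 3 → quotient 1, remainder 2
3 ÷ 2 → quotient 1, remainder 1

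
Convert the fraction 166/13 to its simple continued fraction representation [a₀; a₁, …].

[12; 1, 3, 3]

Repeatedly divide and take the remainder:
166 = 12·13 + 10, so a_0 = 12
13 = 1·10 + 3, so a_1 = 1
10 = 3·3 + 1, so a_2 = 3
3 = 3·1 + 0, so a_3 = 3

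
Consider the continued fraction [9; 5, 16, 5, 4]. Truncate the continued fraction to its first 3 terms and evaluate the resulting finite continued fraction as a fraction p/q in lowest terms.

745/81

Compute successive convergents:
a_0 = 9: 9/1
a_1 = 5: 46/5
a_2 = 16: 745/81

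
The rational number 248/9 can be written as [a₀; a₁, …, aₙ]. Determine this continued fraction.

248 = 27·9 + 5, so a_0 = 27
9 = 1·5 + 4, so a_1 = 1
5 = 1·4 + 1, so a_2 = 1
4 = 4·1 + 0, so a_3 = 4

[27; 1, 1, 4]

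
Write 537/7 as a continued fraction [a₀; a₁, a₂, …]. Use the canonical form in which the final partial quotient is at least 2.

[76; 1, 2, 2]

Apply division with remainder until the remainder is 0:
537 = 76·7 + 5, so a_0 = 76
7 = 1·5 + 2, so a_1 = 1
5 = 2·2 + 1, so a_2 = 2
2 = 2·1 + 0, so a_3 = 2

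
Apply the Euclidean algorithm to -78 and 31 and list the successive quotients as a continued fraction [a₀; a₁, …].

⌊-78/31⌋ = -3, remainder 15
⌊31/15⌋ = 2, remainder 1
⌊15/1⌋ = 15, remainder 0

[-3; 2, 15]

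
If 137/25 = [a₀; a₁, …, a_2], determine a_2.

⌊137/25⌋ = 5, remainder 12
⌊25/12⌋ = 2, remainder 1
⌊12/1⌋ = 12, remainder 0

12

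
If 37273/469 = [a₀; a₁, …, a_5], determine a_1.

⌊37273/469⌋ = 79, remainder 222
⌊469/222⌋ = 2, remainder 25

2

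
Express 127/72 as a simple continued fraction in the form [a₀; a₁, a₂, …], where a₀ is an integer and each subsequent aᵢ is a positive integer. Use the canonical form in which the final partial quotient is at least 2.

Run the Euclidean algorithm, recording each quotient:
127 ÷ 72 → quotient 1, remainder 55
72 ÷ 55 → quotient 1, remainder 17
55 ÷ 17 → quotient 3, remainder 4
17 ÷ 4 → quotient 4, remainder 1
4 ÷ 1 → quotient 4, remainder 0

[1; 1, 3, 4, 4]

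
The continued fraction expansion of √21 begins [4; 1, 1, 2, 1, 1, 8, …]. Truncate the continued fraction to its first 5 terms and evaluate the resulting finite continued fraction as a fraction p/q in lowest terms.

32/7

Start with 1.
2 + 1/(1/1) = 2 + 1/1 = 3/1
1 + 1/(3/1) = 1 + 1/3 = 4/3
1 + 1/(4/3) = 1 + 3/4 = 7/4
4 + 1/(7/4) = 4 + 4/7 = 32/7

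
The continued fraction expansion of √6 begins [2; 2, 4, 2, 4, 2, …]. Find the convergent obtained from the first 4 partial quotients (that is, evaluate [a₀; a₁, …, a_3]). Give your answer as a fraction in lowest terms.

49/20

Start with 2.
4 + 1/(2/1) = 4 + 1/2 = 9/2
2 + 1/(9/2) = 2 + 2/9 = 20/9
2 + 1/(20/9) = 2 + 9/20 = 49/20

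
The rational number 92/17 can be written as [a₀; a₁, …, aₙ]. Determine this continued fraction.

[5; 2, 2, 3]

Apply division with remainder until the remainder is 0:
92 ÷ 17 → quotient 5, remainder 7
17 ÷ 7 → quotient 2, remainder 3
7 ÷ 3 → quotient 2, remainder 1
3 ÷ 1 → quotient 3, remainder 0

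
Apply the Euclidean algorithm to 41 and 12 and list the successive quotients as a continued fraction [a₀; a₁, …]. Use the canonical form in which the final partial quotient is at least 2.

Apply division with remainder until the remainder is 0:
41 = 3·12 + 5, so a_0 = 3
12 = 2·5 + 2, so a_1 = 2
5 = 2·2 + 1, so a_2 = 2
2 = 2·1 + 0, so a_3 = 2

[3; 2, 2, 2]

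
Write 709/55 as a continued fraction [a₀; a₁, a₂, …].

[12; 1, 8, 6]

709 ÷ 55 → quotient 12, remainder 49
55 ÷ 49 → quotient 1, remainder 6
49 ÷ 6 → quotient 8, remainder 1
6 ÷ 1 → quotient 6, remainder 0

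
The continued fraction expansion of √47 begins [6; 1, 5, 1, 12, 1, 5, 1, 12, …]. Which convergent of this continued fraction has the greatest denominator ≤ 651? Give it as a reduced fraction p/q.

List convergents until the denominator exceeds the bound:
a_0 = 6: 6/1  (≤ bound)
a_1 = 1: 7/1  (≤ bound)
a_2 = 5: 41/6  (≤ bound)
a_3 = 1: 48/7  (≤ bound)
a_4 = 12: 617/90  (≤ bound)
a_5 = 1: 665/97  (≤ bound)
a_6 = 5: 3942/575  (≤ bound)
a_7 = 1: 4607/672  (> 651, stop)

3942/575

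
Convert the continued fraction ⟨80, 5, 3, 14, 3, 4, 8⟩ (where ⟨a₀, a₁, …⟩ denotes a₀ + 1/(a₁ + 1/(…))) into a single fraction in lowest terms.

2007180/25031

a_0 = 80: 80/1
a_1 = 5: 401/5
a_2 = 3: 1283/16
a_3 = 14: 18363/229
a_4 = 3: 56372/703
a_5 = 4: 243851/3041
a_6 = 8: 2007180/25031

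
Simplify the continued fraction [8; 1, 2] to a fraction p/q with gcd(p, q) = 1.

Starting at the tail and folding back:
Start with 2.
1 + 1/(2/1) = 1 + 1/2 = 3/2
8 + 1/(3/2) = 8 + 2/3 = 26/3

26/3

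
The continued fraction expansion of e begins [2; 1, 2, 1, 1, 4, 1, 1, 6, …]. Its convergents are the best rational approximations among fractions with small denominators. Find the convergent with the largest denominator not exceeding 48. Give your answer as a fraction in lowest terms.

106/39

List convergents until the denominator exceeds the bound:
a_0 = 2: 2/1  (≤ bound)
a_1 = 1: 3/1  (≤ bound)
a_2 = 2: 8/3  (≤ bound)
a_3 = 1: 11/4  (≤ bound)
a_4 = 1: 19/7  (≤ bound)
a_5 = 4: 87/32  (≤ bound)
a_6 = 1: 106/39  (≤ bound)
a_7 = 1: 193/71  (> 48, stop)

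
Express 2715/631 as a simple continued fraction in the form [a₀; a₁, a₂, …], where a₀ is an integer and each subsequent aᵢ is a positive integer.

2715 = 4·631 + 191, so a_0 = 4
631 = 3·191 + 58, so a_1 = 3
191 = 3·58 + 17, so a_2 = 3
58 = 3·17 + 7, so a_3 = 3
17 = 2·7 + 3, so a_4 = 2
7 = 2·3 + 1, so a_5 = 2
3 = 3·1 + 0, so a_6 = 3

[4; 3, 3, 3, 2, 2, 3]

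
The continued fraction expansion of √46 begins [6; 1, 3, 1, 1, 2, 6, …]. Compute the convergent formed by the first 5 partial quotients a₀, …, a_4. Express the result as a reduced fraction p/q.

61/9

a_0 = 6: 6/1
a_1 = 1: 7/1
a_2 = 3: 27/4
a_3 = 1: 34/5
a_4 = 1: 61/9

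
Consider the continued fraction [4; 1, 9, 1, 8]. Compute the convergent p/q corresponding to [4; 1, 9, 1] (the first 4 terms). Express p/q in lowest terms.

Start with 1.
9 + 1/(1/1) = 9 + 1/1 = 10/1
1 + 1/(10/1) = 1 + 1/10 = 11/10
4 + 1/(11/10) = 4 + 10/11 = 54/11

54/11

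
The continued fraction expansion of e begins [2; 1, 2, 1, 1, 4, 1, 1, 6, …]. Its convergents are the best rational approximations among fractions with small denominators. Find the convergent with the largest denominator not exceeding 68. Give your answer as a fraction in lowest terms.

106/39

List convergents until the denominator exceeds the bound:
a_0 = 2: 2/1  (≤ bound)
a_1 = 1: 3/1  (≤ bound)
a_2 = 2: 8/3  (≤ bound)
a_3 = 1: 11/4  (≤ bound)
a_4 = 1: 19/7  (≤ bound)
a_5 = 4: 87/32  (≤ bound)
a_6 = 1: 106/39  (≤ bound)
a_7 = 1: 193/71  (> 68, stop)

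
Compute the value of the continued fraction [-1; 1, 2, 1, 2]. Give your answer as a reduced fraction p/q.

-3/11

Starting at the tail and folding back:
Start with 2.
1 + 1/(2/1) = 1 + 1/2 = 3/2
2 + 1/(3/2) = 2 + 2/3 = 8/3
1 + 1/(8/3) = 1 + 3/8 = 11/8
-1 + 1/(11/8) = -1 + 8/11 = -3/11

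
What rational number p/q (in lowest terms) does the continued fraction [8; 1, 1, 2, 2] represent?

103/12

Start with 2.
2 + 1/(2/1) = 2 + 1/2 = 5/2
1 + 1/(5/2) = 1 + 2/5 = 7/5
1 + 1/(7/5) = 1 + 5/7 = 12/7
8 + 1/(12/7) = 8 + 7/12 = 103/12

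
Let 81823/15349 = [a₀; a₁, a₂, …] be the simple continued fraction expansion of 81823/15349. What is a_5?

Run the Euclidean algorithm, recording each quotient:
⌊81823/15349⌋ = 5, remainder 5078
⌊15349/5078⌋ = 3, remainder 115
⌊5078/115⌋ = 44, remainder 18
⌊115/18⌋ = 6, remainder 7
⌊18/7⌋ = 2, remainder 4
⌊7/4⌋ = 1, remainder 3

1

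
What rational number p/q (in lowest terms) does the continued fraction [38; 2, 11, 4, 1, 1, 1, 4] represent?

58603/1523

Starting at the tail and folding back:
Start with 4.
1 + 1/(4/1) = 1 + 1/4 = 5/4
1 + 1/(5/4) = 1 + 4/5 = 9/5
1 + 1/(9/5) = 1 + 5/9 = 14/9
4 + 1/(14/9) = 4 + 9/14 = 65/14
11 + 1/(65/14) = 11 + 14/65 = 729/65
2 + 1/(729/65) = 2 + 65/729 = 1523/729
38 + 1/(1523/729) = 38 + 729/1523 = 58603/1523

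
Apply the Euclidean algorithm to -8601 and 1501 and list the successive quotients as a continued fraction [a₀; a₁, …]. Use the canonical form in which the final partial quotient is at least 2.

⌊-8601/1501⌋ = -6, remainder 405
⌊1501/405⌋ = 3, remainder 286
⌊405/286⌋ = 1, remainder 119
⌊286/119⌋ = 2, remainder 48
⌊119/48⌋ = 2, remainder 23
⌊48/23⌋ = 2, remainder 2
⌊23/2⌋ = 11, remainder 1
⌊2/1⌋ = 2, remainder 0

[-6; 3, 1, 2, 2, 2, 11, 2]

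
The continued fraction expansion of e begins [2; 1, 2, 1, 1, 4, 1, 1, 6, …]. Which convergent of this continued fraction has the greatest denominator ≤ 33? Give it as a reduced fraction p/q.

a_0 = 2: 2/1  (≤ bound)
a_1 = 1: 3/1  (≤ bound)
a_2 = 2: 8/3  (≤ bound)
a_3 = 1: 11/4  (≤ bound)
a_4 = 1: 19/7  (≤ bound)
a_5 = 4: 87/32  (≤ bound)
a_6 = 1: 106/39  (> 33, stop)

87/32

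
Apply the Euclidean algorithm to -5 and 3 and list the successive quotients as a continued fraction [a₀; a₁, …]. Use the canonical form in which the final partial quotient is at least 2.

[-2; 3]

Repeatedly divide and take the remainder:
⌊-5/3⌋ = -2, remainder 1
⌊3/1⌋ = 3, remainder 0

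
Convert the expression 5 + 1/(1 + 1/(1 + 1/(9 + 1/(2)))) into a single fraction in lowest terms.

Start with 2.
9 + 1/(2/1) = 9 + 1/2 = 19/2
1 + 1/(19/2) = 1 + 2/19 = 21/19
1 + 1/(21/19) = 1 + 19/21 = 40/21
5 + 1/(40/21) = 5 + 21/40 = 221/40

221/40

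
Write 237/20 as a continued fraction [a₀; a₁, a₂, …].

237 ÷ 20 → quotient 11, remainder 17
20 ÷ 17 → quotient 1, remainder 3
17 ÷ 3 → quotient 5, remainder 2
3 ÷ 2 → quotient 1, remainder 1
2 ÷ 1 → quotient 2, remainder 0

[11; 1, 5, 1, 2]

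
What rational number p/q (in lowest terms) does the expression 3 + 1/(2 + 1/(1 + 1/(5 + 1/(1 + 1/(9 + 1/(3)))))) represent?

a_0 = 3: 3/1
a_1 = 2: 7/2
a_2 = 1: 10/3
a_3 = 5: 57/17
a_4 = 1: 67/20
a_5 = 9: 660/197
a_6 = 3: 2047/611

2047/611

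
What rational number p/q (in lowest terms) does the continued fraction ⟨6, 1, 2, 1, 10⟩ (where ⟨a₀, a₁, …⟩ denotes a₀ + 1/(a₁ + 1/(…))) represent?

290/43

a_0 = 6: 6/1
a_1 = 1: 7/1
a_2 = 2: 20/3
a_3 = 1: 27/4
a_4 = 10: 290/43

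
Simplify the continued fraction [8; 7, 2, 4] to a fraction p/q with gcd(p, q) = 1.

545/67

Collapse the nested fraction from the inside out:
Start with 4.
2 + 1/(4/1) = 2 + 1/4 = 9/4
7 + 1/(9/4) = 7 + 4/9 = 67/9
8 + 1/(67/9) = 8 + 9/67 = 545/67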